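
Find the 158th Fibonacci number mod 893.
187

Matrix identity: Q^n = [[F_(n+1), F_n], [F_n, F_(n-1)]] with Q = [[1,1],[1,0]].
n = 158 = 10011110₂. Square-and-multiply, entries mod 893:
Q^1 = [[1,1],[1,0]]
Q^2 = (Q^1)² = [[2,1],[1,1]]
Q^4 = (Q^2)² = [[5,3],[3,2]]
Q^9 = (Q^4)²·Q = [[55,34],[34,21]]
Q^19 = (Q^9)²·Q = [[514,609],[609,798]]
Q^39 = (Q^19)²·Q = [[820,154],[154,666]]
Q^79 = (Q^39)²·Q = [[705,469],[469,236]]
Q^158 = (Q^79)² = [[800,187],[187,613]]
F_158 mod 893 = Q^158[0][1] = 187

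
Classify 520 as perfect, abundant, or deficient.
abundant

Proper divisors of 520: sum = 1 + 2 + 4 + 5 + 8 + 10 + 13 + 20 + 26 + 40 + 52 + 65 + 104 + 130 + 260 = 740
Since 740 > 520, 520 is abundant.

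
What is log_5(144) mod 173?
50

Baby-step giant-step with step n = ⌈√173⌉ = 14.
Baby steps 5^j mod 173 (j:value) for j=0..13: 0:1, 1:5, 2:25, 3:125, 4:106, 5:11, 6:55, 7:102, 8:164, 9:128, 10:121, 11:86, 12:84, 13:74.
Giant-step multiplier: 5^(-14) ≡ 5^(172-14) = 5^158 ≡ 137 (mod 173).
Giant steps γ_i = 144·137^i mod 173: γ_0=144, γ_1=6, γ_2=130, γ_3=164 (in table at j=8).
x = i·n + j = 3·14 + 8 = 50.
Check: 5^50 ≡ 144 (mod 173).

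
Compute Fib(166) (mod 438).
29

Matrix identity: Q^n = [[F_(n+1), F_n], [F_n, F_(n-1)]] with Q = [[1,1],[1,0]].
n = 166 = 10100110₂. Square-and-multiply, entries mod 438:
Q^1 = [[1,1],[1,0]]
Q^2 = (Q^1)² = [[2,1],[1,1]]
Q^5 = (Q^2)²·Q = [[8,5],[5,3]]
Q^10 = (Q^5)² = [[89,55],[55,34]]
Q^20 = (Q^10)² = [[434,195],[195,239]]
Q^41 = (Q^20)²·Q = [[208,373],[373,273]]
Q^83 = (Q^41)²·Q = [[18,185],[185,271]]
Q^166 = (Q^83)² = [[385,29],[29,356]]
F_166 mod 438 = Q^166[0][1] = 29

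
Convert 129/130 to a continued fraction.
[0; 1, 129]

Euclidean algorithm steps:
129 = 0 × 130 + 129
130 = 1 × 129 + 1
129 = 129 × 1 + 0
Continued fraction: [0; 1, 129]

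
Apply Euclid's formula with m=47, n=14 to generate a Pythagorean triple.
(2013, 1316, 2405)

Euclid's formula: a = m² - n², b = 2mn, c = m² + n²
m = 47, n = 14
a = 47² - 14² = 2209 - 196 = 2013
b = 2 × 47 × 14 = 1316
c = 47² + 14² = 2209 + 196 = 2405
Verification: 2013² + 1316² = 4052169 + 1731856 = 5784025 = 2405² ✓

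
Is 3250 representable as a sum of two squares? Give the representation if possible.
1² + 57² (a=1, b=57)

Factorization: 3250 = 2 × 5^3 × 13
By Fermat: n is sum of two squares iff every prime p ≡ 3 (mod 4) appears to even power.
All primes ≡ 3 (mod 4) appear to even power.
Search a = 0, 1, 2, … for 3250 - a² a perfect square: first hit at a = 1: 3250 - 1 = 3249 = 57².
3250 = 1² + 57² = 1 + 3249 ✓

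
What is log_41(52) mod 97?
9

Baby-step giant-step with step n = ⌈√97⌉ = 10.
Baby steps 41^j mod 97 (j:value) for j=0..9: 0:1, 1:41, 2:32, 3:51, 4:54, 5:80, 6:79, 7:38, 8:6, 9:52.
h = 52 is already in the table at j=9, so x = 9.
Check: 41^9 ≡ 52 (mod 97).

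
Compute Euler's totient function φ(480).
128

480 = 2^5 × 3 × 5
φ(n) = n × ∏(1 - 1/p) for each prime p dividing n
φ(480) = 480 × (1 - 1/2) × (1 - 1/3) × (1 - 1/5) = 128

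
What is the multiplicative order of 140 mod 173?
43

173 is prime, so ord(140) divides φ(173) = 172.
Divisors of 172: 1, 2, 4, 43, 86, 172.
Repeated squaring: 140^1 ≡ 140, 140^2 ≡ 51, 140^4 ≡ 6, 140^8 ≡ 36, 140^16 ≡ 85, 140^32 ≡ 132, 140^64 ≡ 124, 140^128 ≡ 152 (mod 173).
Test 140^d mod 173 for each divisor d in increasing order:
140^1 ≡ 140
140^2 ≡ 51
140^4 ≡ 6
140^43 = 140^32·140^8·140^2·140^1 ≡ 1  ← first divisor giving 1
The order is 43.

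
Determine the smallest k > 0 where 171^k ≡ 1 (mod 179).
89

179 is prime, so ord(171) divides φ(179) = 178.
Divisors of 178: 1, 2, 89, 178.
Repeated squaring: 171^1 ≡ 171, 171^2 ≡ 64, 171^4 ≡ 158, 171^8 ≡ 83, 171^16 ≡ 87, 171^32 ≡ 51, 171^64 ≡ 95, 171^128 ≡ 75 (mod 179).
Test 171^d mod 179 for each divisor d in increasing order:
171^1 ≡ 171
171^2 ≡ 64
171^89 = 171^64·171^16·171^8·171^1 ≡ 1  ← first divisor giving 1
The order is 89.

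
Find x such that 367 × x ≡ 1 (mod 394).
321

gcd(367, 394) = 1, so the inverse exists.
Extended Euclidean algorithm on (394, 367):
394 = 1 × 367 + 27  ⟹  27 = (1)·394 + (-1)·367
367 = 13 × 27 + 16  ⟹  16 = (-13)·394 + (14)·367
27 = 1 × 16 + 11  ⟹  11 = (14)·394 + (-15)·367
16 = 1 × 11 + 5  ⟹  5 = (-27)·394 + (29)·367
11 = 2 × 5 + 1  ⟹  1 = (68)·394 + (-73)·367
So (-73)·367 ≡ 1 (mod 394), i.e. 367^(-1) ≡ -73 ≡ 321 (mod 394).
Check: 367 × 321 = 117807 ≡ 1 (mod 394)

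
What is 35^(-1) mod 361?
196

gcd(35, 361) = 1, so the inverse exists.
Extended Euclidean algorithm on (361, 35):
361 = 10 × 35 + 11  ⟹  11 = (1)·361 + (-10)·35
35 = 3 × 11 + 2  ⟹  2 = (-3)·361 + (31)·35
11 = 5 × 2 + 1  ⟹  1 = (16)·361 + (-165)·35
So (-165)·35 ≡ 1 (mod 361), i.e. 35^(-1) ≡ -165 ≡ 196 (mod 361).
Check: 35 × 196 = 6860 ≡ 1 (mod 361)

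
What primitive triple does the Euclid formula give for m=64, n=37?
(2727, 4736, 5465)

Euclid's formula: a = m² - n², b = 2mn, c = m² + n²
m = 64, n = 37
a = 64² - 37² = 4096 - 1369 = 2727
b = 2 × 64 × 37 = 4736
c = 64² + 37² = 4096 + 1369 = 5465
Verification: 2727² + 4736² = 7436529 + 22429696 = 29866225 = 5465² ✓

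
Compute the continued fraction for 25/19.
[1; 3, 6]

Euclidean algorithm steps:
25 = 1 × 19 + 6
19 = 3 × 6 + 1
6 = 6 × 1 + 0
Continued fraction: [1; 3, 6]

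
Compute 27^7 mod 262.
59

Repeated squaring. Binary of 7 = 111.
27^1 ≡ 27 (mod 262); 27^2 ≡ 205 (mod 262); 27^4 ≡ 105 (mod 262)
27^7 = 27^1 × 27^2 × 27^4 ≡ 59 (mod 262)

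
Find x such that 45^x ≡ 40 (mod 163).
18

Baby-step giant-step with step n = ⌈√163⌉ = 13.
Baby steps 45^j mod 163 (j:value) for j=0..12: 0:1, 1:45, 2:69, 3:8, 4:34, 5:63, 6:64, 7:109, 8:15, 9:23, 10:57, 11:120, 12:21.
Giant-step multiplier: 45^(-13) ≡ 45^(162-13) = 45^149 ≡ 79 (mod 163).
Giant steps γ_i = 40·79^i mod 163: γ_0=40, γ_1=63 (in table at j=5).
x = i·n + j = 1·13 + 5 = 18.
Check: 45^18 ≡ 40 (mod 163).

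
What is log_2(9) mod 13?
8

Baby-step giant-step with step n = ⌈√13⌉ = 4.
Baby steps 2^j mod 13 (j:value) for j=0..3: 0:1, 1:2, 2:4, 3:8.
Giant-step multiplier: 2^(-4) ≡ 2^(12-4) = 2^8 ≡ 9 (mod 13).
Giant steps γ_i = 9·9^i mod 13: γ_0=9, γ_1=3, γ_2=1 (in table at j=0).
x = i·n + j = 2·4 + 0 = 8.
Check: 2^8 ≡ 9 (mod 13).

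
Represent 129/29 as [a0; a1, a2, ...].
[4; 2, 4, 3]

Euclidean algorithm steps:
129 = 4 × 29 + 13
29 = 2 × 13 + 3
13 = 4 × 3 + 1
3 = 3 × 1 + 0
Continued fraction: [4; 2, 4, 3]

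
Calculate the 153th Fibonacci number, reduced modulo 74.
38

Matrix identity: Q^n = [[F_(n+1), F_n], [F_n, F_(n-1)]] with Q = [[1,1],[1,0]].
n = 153 = 10011001₂. Square-and-multiply, entries mod 74:
Q^1 = [[1,1],[1,0]]
Q^2 = (Q^1)² = [[2,1],[1,1]]
Q^4 = (Q^2)² = [[5,3],[3,2]]
Q^9 = (Q^4)²·Q = [[55,34],[34,21]]
Q^19 = (Q^9)²·Q = [[31,37],[37,68]]
Q^38 = (Q^19)² = [[36,37],[37,73]]
Q^76 = (Q^38)² = [[1,37],[37,38]]
Q^153 = (Q^76)²·Q = [[1,38],[38,37]]
F_153 mod 74 = Q^153[0][1] = 38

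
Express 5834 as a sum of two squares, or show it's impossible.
53² + 55² (a=53, b=55)

Factorization: 5834 = 2 × 2917
By Fermat: n is sum of two squares iff every prime p ≡ 3 (mod 4) appears to even power.
All primes ≡ 3 (mod 4) appear to even power.
Search a = 0, 1, 2, … for 5834 - a² a perfect square: first hit at a = 53: 5834 - 2809 = 3025 = 55².
5834 = 53² + 55² = 2809 + 3025 ✓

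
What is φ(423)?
276

423 = 3^2 × 47
φ(n) = n × ∏(1 - 1/p) for each prime p dividing n
φ(423) = 423 × (1 - 1/3) × (1 - 1/47) = 276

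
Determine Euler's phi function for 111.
72

111 = 3 × 37
φ(n) = n × ∏(1 - 1/p) for each prime p dividing n
φ(111) = 111 × (1 - 1/3) × (1 - 1/37) = 72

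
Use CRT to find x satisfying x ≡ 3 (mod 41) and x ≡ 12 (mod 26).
454

Using Chinese Remainder Theorem:
M = 41 × 26 = 1066
M1 = 26, M2 = 41
y1 = 26^(-1) mod 41 = 30
y2 = 41^(-1) mod 26 = 7
x = (3×26×30 + 12×41×7) mod 1066 = 454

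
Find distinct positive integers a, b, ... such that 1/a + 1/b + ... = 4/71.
1/18 + 1/1278

Greedy algorithm:
4/71: ceiling(71/4) = 18, use 1/18
1/1278: ceiling(1278/1) = 1278, use 1/1278
Result: 4/71 = 1/18 + 1/1278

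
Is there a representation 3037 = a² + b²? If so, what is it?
11² + 54² (a=11, b=54)

Factorization: 3037 = 3037
By Fermat: n is sum of two squares iff every prime p ≡ 3 (mod 4) appears to even power.
All primes ≡ 3 (mod 4) appear to even power.
Search a = 0, 1, 2, … for 3037 - a² a perfect square: first hit at a = 11: 3037 - 121 = 2916 = 54².
3037 = 11² + 54² = 121 + 2916 ✓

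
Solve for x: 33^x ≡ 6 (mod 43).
28

Baby-step giant-step with step n = ⌈√43⌉ = 7.
Baby steps 33^j mod 43 (j:value) for j=0..6: 0:1, 1:33, 2:14, 3:32, 4:24, 5:18, 6:35.
Giant-step multiplier: 33^(-7) ≡ 33^(42-7) = 33^35 ≡ 7 (mod 43).
Giant steps γ_i = 6·7^i mod 43: γ_0=6, γ_1=42, γ_2=36, γ_3=37, γ_4=1 (in table at j=0).
x = i·n + j = 4·7 + 0 = 28.
Check: 33^28 ≡ 6 (mod 43).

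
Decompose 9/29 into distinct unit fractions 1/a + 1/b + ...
1/4 + 1/17 + 1/658 + 1/648788

Greedy algorithm:
9/29: ceiling(29/9) = 4, use 1/4
7/116: ceiling(116/7) = 17, use 1/17
3/1972: ceiling(1972/3) = 658, use 1/658
1/648788: ceiling(648788/1) = 648788, use 1/648788
Result: 9/29 = 1/4 + 1/17 + 1/658 + 1/648788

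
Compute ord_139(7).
69

139 is prime, so ord(7) divides φ(139) = 138.
Divisors of 138: 1, 2, 3, 6, 23, 46, 69, 138.
Repeated squaring: 7^1 ≡ 7, 7^2 ≡ 49, 7^4 ≡ 38, 7^8 ≡ 54, 7^16 ≡ 136, 7^32 ≡ 9, 7^64 ≡ 81, 7^128 ≡ 28 (mod 139).
Test 7^d mod 139 for each divisor d in increasing order:
7^1 ≡ 7
7^2 ≡ 49
7^3 = 7^2·7^1 ≡ 65
7^6 = 7^4·7^2 ≡ 55
7^23 = 7^16·7^4·7^2·7^1 ≡ 96
7^46 = 7^32·7^8·7^4·7^2 ≡ 42
7^69 = 7^64·7^4·7^1 ≡ 1  ← first divisor giving 1
The order is 69.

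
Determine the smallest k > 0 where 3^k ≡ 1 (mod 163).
162

163 is prime, so ord(3) divides φ(163) = 162.
Divisors of 162: 1, 2, 3, 6, 9, 18, 27, 54, 81, 162.
Repeated squaring: 3^1 ≡ 3, 3^2 ≡ 9, 3^4 ≡ 81, 3^8 ≡ 41, 3^16 ≡ 51, 3^32 ≡ 156, 3^64 ≡ 49, 3^128 ≡ 119 (mod 163).
Test 3^d mod 163 for each divisor d in increasing order:
3^1 ≡ 3
3^2 ≡ 9
3^3 = 3^2·3^1 ≡ 27
3^6 = 3^4·3^2 ≡ 77
3^9 = 3^8·3^1 ≡ 123
3^18 = 3^16·3^2 ≡ 133
3^27 = 3^16·3^8·3^2·3^1 ≡ 59
3^54 = 3^32·3^16·3^4·3^2 ≡ 58
3^81 = 3^64·3^16·3^1 ≡ 162
3^162 = 3^128·3^32·3^2 ≡ 1  ← first divisor giving 1
The order is 162.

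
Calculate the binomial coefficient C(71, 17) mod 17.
4

Using Lucas' theorem:
Write n=71 and k=17 in base 17:
n in base 17: [4, 3]
k in base 17: [1, 0]
C(71,17) mod 17 = ∏ C(n_i, k_i) mod 17
Digit binomials (mod 17): C(4,1) = 4; C(3,0) = 1
Product: 4 × 1 = 4 ≡ 4 (mod 17)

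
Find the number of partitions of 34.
12310

p(n) counts ways to write n as a sum of positive integers (order ignored).
Euler's pentagonal recurrence: p(k) = p(k-1) + p(k-2) - p(k-5) - p(k-7) + p(k-12) + p(k-15) - ... (offsets j(3j∓1)/2, signs ++--, p(0)=1, p(<0)=0).
DP table for k = 0..33: p(0)=1, p(1)=1, p(2)=2, p(3)=3, p(4)=5, p(5)=7, p(6)=11, p(7)=15, p(8)=22, p(9)=30, p(10)=42, p(11)=56, p(12)=77, p(13)=101, p(14)=135, p(15)=176, p(16)=231, p(17)=297, p(18)=385, p(19)=490, p(20)=627, p(21)=792, p(22)=1002, p(23)=1255, p(24)=1575, p(25)=1958, p(26)=2436, p(27)=3010, p(28)=3718, p(29)=4565, p(30)=5604, p(31)=6842, p(32)=8349, p(33)=10143.
Final step: p(34) = p(33) + p(32) - p(29) - p(27) + p(22) + p(19) - p(12) - p(8)
= 10143 + 8349 - 4565 - 3010 + 1002 + 490 - 77 - 22
= 12310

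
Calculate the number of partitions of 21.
792

p(n) counts ways to write n as a sum of positive integers (order ignored).
Euler's pentagonal recurrence: p(k) = p(k-1) + p(k-2) - p(k-5) - p(k-7) + p(k-12) + p(k-15) - ... (offsets j(3j∓1)/2, signs ++--, p(0)=1, p(<0)=0).
DP table for k = 0..20: p(0)=1, p(1)=1, p(2)=2, p(3)=3, p(4)=5, p(5)=7, p(6)=11, p(7)=15, p(8)=22, p(9)=30, p(10)=42, p(11)=56, p(12)=77, p(13)=101, p(14)=135, p(15)=176, p(16)=231, p(17)=297, p(18)=385, p(19)=490, p(20)=627.
Final step: p(21) = p(20) + p(19) - p(16) - p(14) + p(9) + p(6)
= 627 + 490 - 231 - 135 + 30 + 11
= 792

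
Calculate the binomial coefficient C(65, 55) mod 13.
0

Using Lucas' theorem:
Write n=65 and k=55 in base 13:
n in base 13: [5, 0]
k in base 13: [4, 3]
C(65,55) mod 13 = ∏ C(n_i, k_i) mod 13
Digit binomials (mod 13): C(5,4) = 5; C(0,3) = 0 (k_i > n_i)
Product: 5 × 0 = 0 ≡ 0 (mod 13)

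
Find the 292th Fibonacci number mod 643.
611

Matrix identity: Q^n = [[F_(n+1), F_n], [F_n, F_(n-1)]] with Q = [[1,1],[1,0]].
n = 292 = 100100100₂. Square-and-multiply, entries mod 643:
Q^1 = [[1,1],[1,0]]
Q^2 = (Q^1)² = [[2,1],[1,1]]
Q^4 = (Q^2)² = [[5,3],[3,2]]
Q^9 = (Q^4)²·Q = [[55,34],[34,21]]
Q^18 = (Q^9)² = [[323,12],[12,311]]
Q^36 = (Q^18)² = [[307,535],[535,415]]
Q^73 = (Q^36)²·Q = [[288,461],[461,470]]
Q^146 = (Q^73)² = [[328,289],[289,39]]
Q^292 = (Q^146)² = [[134,611],[611,166]]
F_292 mod 643 = Q^292[0][1] = 611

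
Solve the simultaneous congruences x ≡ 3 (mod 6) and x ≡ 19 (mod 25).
69

Using Chinese Remainder Theorem:
M = 6 × 25 = 150
M1 = 25, M2 = 6
y1 = 25^(-1) mod 6 = 1
y2 = 6^(-1) mod 25 = 21
x = (3×25×1 + 19×6×21) mod 150 = 69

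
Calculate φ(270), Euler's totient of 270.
72

270 = 2 × 3^3 × 5
φ(n) = n × ∏(1 - 1/p) for each prime p dividing n
φ(270) = 270 × (1 - 1/2) × (1 - 1/3) × (1 - 1/5) = 72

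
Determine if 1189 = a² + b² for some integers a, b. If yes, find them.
10² + 33² (a=10, b=33)

Factorization: 1189 = 29 × 41
By Fermat: n is sum of two squares iff every prime p ≡ 3 (mod 4) appears to even power.
All primes ≡ 3 (mod 4) appear to even power.
Search a = 0, 1, 2, … for 1189 - a² a perfect square: first hit at a = 10: 1189 - 100 = 1089 = 33².
1189 = 10² + 33² = 100 + 1089 ✓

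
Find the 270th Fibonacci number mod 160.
40

Matrix identity: Q^n = [[F_(n+1), F_n], [F_n, F_(n-1)]] with Q = [[1,1],[1,0]].
n = 270 = 100001110₂. Square-and-multiply, entries mod 160:
Q^1 = [[1,1],[1,0]]
Q^2 = (Q^1)² = [[2,1],[1,1]]
Q^4 = (Q^2)² = [[5,3],[3,2]]
Q^8 = (Q^4)² = [[34,21],[21,13]]
Q^16 = (Q^8)² = [[157,27],[27,130]]
Q^33 = (Q^16)²·Q = [[7,98],[98,69]]
Q^67 = (Q^33)²·Q = [[141,53],[53,88]]
Q^135 = (Q^67)²·Q = [[107,130],[130,137]]
Q^270 = (Q^135)² = [[29,40],[40,149]]
F_270 mod 160 = Q^270[0][1] = 40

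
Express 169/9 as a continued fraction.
[18; 1, 3, 2]

Euclidean algorithm steps:
169 = 18 × 9 + 7
9 = 1 × 7 + 2
7 = 3 × 2 + 1
2 = 2 × 1 + 0
Continued fraction: [18; 1, 3, 2]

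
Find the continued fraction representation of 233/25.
[9; 3, 8]

Euclidean algorithm steps:
233 = 9 × 25 + 8
25 = 3 × 8 + 1
8 = 8 × 1 + 0
Continued fraction: [9; 3, 8]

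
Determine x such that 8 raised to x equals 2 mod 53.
35

Baby-step giant-step with step n = ⌈√53⌉ = 8.
Baby steps 8^j mod 53 (j:value) for j=0..7: 0:1, 1:8, 2:11, 3:35, 4:15, 5:14, 6:6, 7:48.
Giant-step multiplier: 8^(-8) ≡ 8^(52-8) = 8^44 ≡ 49 (mod 53).
Giant steps γ_i = 2·49^i mod 53: γ_0=2, γ_1=45, γ_2=32, γ_3=31, γ_4=35 (in table at j=3).
x = i·n + j = 4·8 + 3 = 35.
Check: 8^35 ≡ 2 (mod 53).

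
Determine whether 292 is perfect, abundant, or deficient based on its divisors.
deficient

Proper divisors of 292: sum = 1 + 2 + 4 + 73 + 146 = 226
Since 226 < 292, 292 is deficient.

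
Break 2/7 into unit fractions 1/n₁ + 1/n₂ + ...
1/4 + 1/28

Greedy algorithm:
2/7: ceiling(7/2) = 4, use 1/4
1/28: ceiling(28/1) = 28, use 1/28
Result: 2/7 = 1/4 + 1/28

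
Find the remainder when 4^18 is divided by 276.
100

Repeated squaring. Binary of 18 = 10010.
4^1 ≡ 4 (mod 276); 4^2 ≡ 16 (mod 276); 4^4 ≡ 256 (mod 276); 4^8 ≡ 124 (mod 276); 4^16 ≡ 196 (mod 276)
4^18 = 4^2 × 4^16 ≡ 100 (mod 276)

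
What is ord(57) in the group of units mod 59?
29

59 is prime, so ord(57) divides φ(59) = 58.
Divisors of 58: 1, 2, 29, 58.
Repeated squaring: 57^1 ≡ 57, 57^2 ≡ 4, 57^4 ≡ 16, 57^8 ≡ 20, 57^16 ≡ 46, 57^32 ≡ 51 (mod 59).
Test 57^d mod 59 for each divisor d in increasing order:
57^1 ≡ 57
57^2 ≡ 4
57^29 = 57^16·57^8·57^4·57^1 ≡ 1  ← first divisor giving 1
The order is 29.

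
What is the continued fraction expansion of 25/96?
[0; 3, 1, 5, 4]

Euclidean algorithm steps:
25 = 0 × 96 + 25
96 = 3 × 25 + 21
25 = 1 × 21 + 4
21 = 5 × 4 + 1
4 = 4 × 1 + 0
Continued fraction: [0; 3, 1, 5, 4]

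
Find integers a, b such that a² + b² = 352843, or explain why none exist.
Not possible

Factorization: 352843 = 23^3 × 29
By Fermat: n is sum of two squares iff every prime p ≡ 3 (mod 4) appears to even power.
Prime(s) ≡ 3 (mod 4) with odd exponent: [(23, 3)]
Therefore 352843 cannot be expressed as a² + b².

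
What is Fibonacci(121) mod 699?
199

Matrix identity: Q^n = [[F_(n+1), F_n], [F_n, F_(n-1)]] with Q = [[1,1],[1,0]].
n = 121 = 1111001₂. Square-and-multiply, entries mod 699:
Q^1 = [[1,1],[1,0]]
Q^3 = (Q^1)²·Q = [[3,2],[2,1]]
Q^7 = (Q^3)²·Q = [[21,13],[13,8]]
Q^15 = (Q^7)²·Q = [[288,610],[610,377]]
Q^30 = (Q^15)² = [[694,230],[230,464]]
Q^60 = (Q^30)² = [[500,21],[21,479]]
Q^121 = (Q^60)²·Q = [[487,199],[199,288]]
F_121 mod 699 = Q^121[0][1] = 199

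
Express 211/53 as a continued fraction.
[3; 1, 52]

Euclidean algorithm steps:
211 = 3 × 53 + 52
53 = 1 × 52 + 1
52 = 52 × 1 + 0
Continued fraction: [3; 1, 52]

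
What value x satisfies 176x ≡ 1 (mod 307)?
232

gcd(176, 307) = 1, so the inverse exists.
Extended Euclidean algorithm on (307, 176):
307 = 1 × 176 + 131  ⟹  131 = (1)·307 + (-1)·176
176 = 1 × 131 + 45  ⟹  45 = (-1)·307 + (2)·176
131 = 2 × 45 + 41  ⟹  41 = (3)·307 + (-5)·176
45 = 1 × 41 + 4  ⟹  4 = (-4)·307 + (7)·176
41 = 10 × 4 + 1  ⟹  1 = (43)·307 + (-75)·176
So (-75)·176 ≡ 1 (mod 307), i.e. 176^(-1) ≡ -75 ≡ 232 (mod 307).
Check: 176 × 232 = 40832 ≡ 1 (mod 307)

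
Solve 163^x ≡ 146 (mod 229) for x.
94

Baby-step giant-step with step n = ⌈√229⌉ = 16.
Baby steps 163^j mod 229 (j:value) for j=0..15: 0:1, 1:163, 2:5, 3:128, 4:25, 5:182, 6:125, 7:223, 8:167, 9:199, 10:148, 11:79, 12:53, 13:166, 14:36, 15:143.
Giant-step multiplier: 163^(-16) ≡ 163^(228-16) = 163^212 ≡ 14 (mod 229).
Giant steps γ_i = 146·14^i mod 229: γ_0=146, γ_1=212, γ_2=220, γ_3=103, γ_4=68, γ_5=36 (in table at j=14).
x = i·n + j = 5·16 + 14 = 94.
Check: 163^94 ≡ 146 (mod 229).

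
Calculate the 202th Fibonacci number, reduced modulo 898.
649

Matrix identity: Q^n = [[F_(n+1), F_n], [F_n, F_(n-1)]] with Q = [[1,1],[1,0]].
n = 202 = 11001010₂. Square-and-multiply, entries mod 898:
Q^1 = [[1,1],[1,0]]
Q^3 = (Q^1)²·Q = [[3,2],[2,1]]
Q^6 = (Q^3)² = [[13,8],[8,5]]
Q^12 = (Q^6)² = [[233,144],[144,89]]
Q^25 = (Q^12)²·Q = [[163,491],[491,570]]
Q^50 = (Q^25)² = [[46,703],[703,241]]
Q^101 = (Q^50)²·Q = [[340,629],[629,609]]
Q^202 = (Q^101)² = [[279,649],[649,528]]
F_202 mod 898 = Q^202[0][1] = 649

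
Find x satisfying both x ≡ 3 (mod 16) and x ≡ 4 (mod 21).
67

Using Chinese Remainder Theorem:
M = 16 × 21 = 336
M1 = 21, M2 = 16
y1 = 21^(-1) mod 16 = 13
y2 = 16^(-1) mod 21 = 4
x = (3×21×13 + 4×16×4) mod 336 = 67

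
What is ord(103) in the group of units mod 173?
172

173 is prime, so ord(103) divides φ(173) = 172.
Divisors of 172: 1, 2, 4, 43, 86, 172.
Repeated squaring: 103^1 ≡ 103, 103^2 ≡ 56, 103^4 ≡ 22, 103^8 ≡ 138, 103^16 ≡ 14, 103^32 ≡ 23, 103^64 ≡ 10, 103^128 ≡ 100 (mod 173).
Test 103^d mod 173 for each divisor d in increasing order:
103^1 ≡ 103
103^2 ≡ 56
103^4 ≡ 22
103^43 = 103^32·103^8·103^2·103^1 ≡ 80
103^86 = 103^64·103^16·103^4·103^2 ≡ 172
103^172 = 103^128·103^32·103^8·103^4 ≡ 1  ← first divisor giving 1
The order is 172.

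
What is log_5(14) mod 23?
21

Baby-step giant-step with step n = ⌈√23⌉ = 5.
Baby steps 5^j mod 23 (j:value) for j=0..4: 0:1, 1:5, 2:2, 3:10, 4:4.
Giant-step multiplier: 5^(-5) ≡ 5^(22-5) = 5^17 ≡ 15 (mod 23).
Giant steps γ_i = 14·15^i mod 23: γ_0=14, γ_1=3, γ_2=22, γ_3=8, γ_4=5 (in table at j=1).
x = i·n + j = 4·5 + 1 = 21.
Check: 5^21 ≡ 14 (mod 23).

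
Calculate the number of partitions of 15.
176

p(n) counts ways to write n as a sum of positive integers (order ignored).
Euler's pentagonal recurrence: p(k) = p(k-1) + p(k-2) - p(k-5) - p(k-7) + p(k-12) + p(k-15) - ... (offsets j(3j∓1)/2, signs ++--, p(0)=1, p(<0)=0).
DP table for k = 0..14: p(0)=1, p(1)=1, p(2)=2, p(3)=3, p(4)=5, p(5)=7, p(6)=11, p(7)=15, p(8)=22, p(9)=30, p(10)=42, p(11)=56, p(12)=77, p(13)=101, p(14)=135.
Final step: p(15) = p(14) + p(13) - p(10) - p(8) + p(3) + p(0)
= 135 + 101 - 42 - 22 + 3 + 1
= 176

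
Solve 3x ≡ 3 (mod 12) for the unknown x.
x ≡ 1 (mod 4)

gcd(3, 12) = 3, which divides 3, so solutions exist.
Divide through by 3: x ≡ 1 (mod 4).
The coefficient of x is now 1, so x ≡ 1 (mod 4).
Check: 3 × 1 = 3 ≡ 3 (mod 12).
x ≡ 1 (mod 4), giving 3 solutions mod 12.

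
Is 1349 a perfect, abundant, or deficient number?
deficient

Proper divisors of 1349: sum = 1 + 19 + 71 = 91
Since 91 < 1349, 1349 is deficient.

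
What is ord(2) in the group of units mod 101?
100

101 is prime, so ord(2) divides φ(101) = 100.
Divisors of 100: 1, 2, 4, 5, 10, 20, 25, 50, 100.
Repeated squaring: 2^1 ≡ 2, 2^2 ≡ 4, 2^4 ≡ 16, 2^8 ≡ 54, 2^16 ≡ 88, 2^32 ≡ 68, 2^64 ≡ 79 (mod 101).
Test 2^d mod 101 for each divisor d in increasing order:
2^1 ≡ 2
2^2 ≡ 4
2^4 ≡ 16
2^5 = 2^4·2^1 ≡ 32
2^10 = 2^8·2^2 ≡ 14
2^20 = 2^16·2^4 ≡ 95
2^25 = 2^16·2^8·2^1 ≡ 10
2^50 = 2^32·2^16·2^2 ≡ 100
2^100 = 2^64·2^32·2^4 ≡ 1  ← first divisor giving 1
The order is 100.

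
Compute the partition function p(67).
2679689

p(n) counts ways to write n as a sum of positive integers (order ignored).
Euler's pentagonal recurrence: p(k) = p(k-1) + p(k-2) - p(k-5) - p(k-7) + p(k-12) + p(k-15) - ... (offsets j(3j∓1)/2, signs ++--, p(0)=1, p(<0)=0).
DP table for k = 0..66: p(0)=1, p(1)=1, p(2)=2, p(3)=3, p(4)=5, p(5)=7, p(6)=11, p(7)=15, p(8)=22, p(9)=30, p(10)=42, p(11)=56, p(12)=77, p(13)=101, p(14)=135, p(15)=176, p(16)=231, p(17)=297, p(18)=385, p(19)=490, p(20)=627, p(21)=792, p(22)=1002, p(23)=1255, p(24)=1575, p(25)=1958, p(26)=2436, p(27)=3010, p(28)=3718, p(29)=4565, p(30)=5604, p(31)=6842, p(32)=8349, p(33)=10143, p(34)=12310, p(35)=14883, p(36)=17977, p(37)=21637, p(38)=26015, p(39)=31185, p(40)=37338, p(41)=44583, p(42)=53174, p(43)=63261, p(44)=75175, p(45)=89134, p(46)=105558, p(47)=124754, p(48)=147273, p(49)=173525, p(50)=204226, p(51)=239943, p(52)=281589, p(53)=329931, p(54)=386155, p(55)=451276, p(56)=526823, p(57)=614154, p(58)=715220, p(59)=831820, p(60)=966467, p(61)=1121505, p(62)=1300156, p(63)=1505499, p(64)=1741630, p(65)=2012558, p(66)=2323520.
Final step: p(67) = p(66) + p(65) - p(62) - p(60) + p(55) + p(52) - p(45) - p(41) + p(32) + p(27) - p(16) - p(10)
= 2323520 + 2012558 - 1300156 - 966467 + 451276 + 281589 - 89134 - 44583 + 8349 + 3010 - 231 - 42
= 2679689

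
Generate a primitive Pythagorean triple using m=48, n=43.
(455, 4128, 4153)

Euclid's formula: a = m² - n², b = 2mn, c = m² + n²
m = 48, n = 43
a = 48² - 43² = 2304 - 1849 = 455
b = 2 × 48 × 43 = 4128
c = 48² + 43² = 2304 + 1849 = 4153
Verification: 455² + 4128² = 207025 + 17040384 = 17247409 = 4153² ✓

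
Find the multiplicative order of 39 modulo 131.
13

131 is prime, so ord(39) divides φ(131) = 130.
Divisors of 130: 1, 2, 5, 10, 13, 26, 65, 130.
Repeated squaring: 39^1 ≡ 39, 39^2 ≡ 80, 39^4 ≡ 112, 39^8 ≡ 99, 39^16 ≡ 107, 39^32 ≡ 52, 39^64 ≡ 84, 39^128 ≡ 113 (mod 131).
Test 39^d mod 131 for each divisor d in increasing order:
39^1 ≡ 39
39^2 ≡ 80
39^5 = 39^4·39^1 ≡ 45
39^10 = 39^8·39^2 ≡ 60
39^13 = 39^8·39^4·39^1 ≡ 1  ← first divisor giving 1
The order is 13.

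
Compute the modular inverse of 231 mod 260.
251

gcd(231, 260) = 1, so the inverse exists.
Extended Euclidean algorithm on (260, 231):
260 = 1 × 231 + 29  ⟹  29 = (1)·260 + (-1)·231
231 = 7 × 29 + 28  ⟹  28 = (-7)·260 + (8)·231
29 = 1 × 28 + 1  ⟹  1 = (8)·260 + (-9)·231
So (-9)·231 ≡ 1 (mod 260), i.e. 231^(-1) ≡ -9 ≡ 251 (mod 260).
Check: 231 × 251 = 57981 ≡ 1 (mod 260)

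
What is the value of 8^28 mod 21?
1

Repeated squaring. Binary of 28 = 11100.
8^1 ≡ 8 (mod 21); 8^2 ≡ 1 (mod 21); 8^4 ≡ 1 (mod 21); 8^8 ≡ 1 (mod 21); 8^16 ≡ 1 (mod 21)
8^28 = 8^4 × 8^8 × 8^16 ≡ 1 (mod 21)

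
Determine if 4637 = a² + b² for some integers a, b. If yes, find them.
34² + 59² (a=34, b=59)

Factorization: 4637 = 4637
By Fermat: n is sum of two squares iff every prime p ≡ 3 (mod 4) appears to even power.
All primes ≡ 3 (mod 4) appear to even power.
Search a = 0, 1, 2, … for 4637 - a² a perfect square: first hit at a = 34: 4637 - 1156 = 3481 = 59².
4637 = 34² + 59² = 1156 + 3481 ✓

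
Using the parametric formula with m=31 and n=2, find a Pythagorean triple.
(957, 124, 965)

Euclid's formula: a = m² - n², b = 2mn, c = m² + n²
m = 31, n = 2
a = 31² - 2² = 961 - 4 = 957
b = 2 × 31 × 2 = 124
c = 31² + 2² = 961 + 4 = 965
Verification: 957² + 124² = 915849 + 15376 = 931225 = 965² ✓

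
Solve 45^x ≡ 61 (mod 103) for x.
96

Baby-step giant-step with step n = ⌈√103⌉ = 11.
Baby steps 45^j mod 103 (j:value) for j=0..10: 0:1, 1:45, 2:68, 3:73, 4:92, 5:20, 6:76, 7:21, 8:18, 9:89, 10:91.
Giant-step multiplier: 45^(-11) ≡ 45^(102-11) = 45^91 ≡ 70 (mod 103).
Giant steps γ_i = 61·70^i mod 103: γ_0=61, γ_1=47, γ_2=97, γ_3=95, γ_4=58, γ_5=43, γ_6=23, γ_7=65, γ_8=18 (in table at j=8).
x = i·n + j = 8·11 + 8 = 96.
Check: 45^96 ≡ 61 (mod 103).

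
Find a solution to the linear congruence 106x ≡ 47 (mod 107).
x ≡ 60 (mod 107)

gcd(106, 107) = 1, which divides 47, so solutions exist.
Find 106^(-1) mod 107 by the extended Euclidean algorithm:
107 = 1 × 106 + 1  ⟹  1 = (1)·107 + (-1)·106
So (-1)·106 ≡ 1 (mod 107), i.e. 106^(-1) ≡ -1 ≡ 106 (mod 107).
x ≡ 106 × 47 = 4982 ≡ 60 (mod 107).
Check: 106 × 60 = 6360 ≡ 47 (mod 107).
Unique solution: x ≡ 60 (mod 107)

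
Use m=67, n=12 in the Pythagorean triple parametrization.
(4345, 1608, 4633)

Euclid's formula: a = m² - n², b = 2mn, c = m² + n²
m = 67, n = 12
a = 67² - 12² = 4489 - 144 = 4345
b = 2 × 67 × 12 = 1608
c = 67² + 12² = 4489 + 144 = 4633
Verification: 4345² + 1608² = 18879025 + 2585664 = 21464689 = 4633² ✓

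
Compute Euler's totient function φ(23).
22

23 = 23
φ(n) = n × ∏(1 - 1/p) for each prime p dividing n
φ(23) = 23 × (1 - 1/23) = 22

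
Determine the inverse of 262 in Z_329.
54

gcd(262, 329) = 1, so the inverse exists.
Extended Euclidean algorithm on (329, 262):
329 = 1 × 262 + 67  ⟹  67 = (1)·329 + (-1)·262
262 = 3 × 67 + 61  ⟹  61 = (-3)·329 + (4)·262
67 = 1 × 61 + 6  ⟹  6 = (4)·329 + (-5)·262
61 = 10 × 6 + 1  ⟹  1 = (-43)·329 + (54)·262
So (54)·262 ≡ 1 (mod 329), i.e. 262^(-1) ≡ 54 (mod 329).
Check: 262 × 54 = 14148 ≡ 1 (mod 329)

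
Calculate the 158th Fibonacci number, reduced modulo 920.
9

Matrix identity: Q^n = [[F_(n+1), F_n], [F_n, F_(n-1)]] with Q = [[1,1],[1,0]].
n = 158 = 10011110₂. Square-and-multiply, entries mod 920:
Q^1 = [[1,1],[1,0]]
Q^2 = (Q^1)² = [[2,1],[1,1]]
Q^4 = (Q^2)² = [[5,3],[3,2]]
Q^9 = (Q^4)²·Q = [[55,34],[34,21]]
Q^19 = (Q^9)²·Q = [[325,501],[501,744]]
Q^39 = (Q^19)²·Q = [[715,586],[586,129]]
Q^79 = (Q^39)²·Q = [[485,861],[861,544]]
Q^158 = (Q^79)² = [[426,9],[9,417]]
F_158 mod 920 = Q^158[0][1] = 9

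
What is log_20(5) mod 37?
11

Baby-step giant-step with step n = ⌈√37⌉ = 7.
Baby steps 20^j mod 37 (j:value) for j=0..6: 0:1, 1:20, 2:30, 3:8, 4:12, 5:18, 6:27.
Giant-step multiplier: 20^(-7) ≡ 20^(36-7) = 20^29 ≡ 32 (mod 37).
Giant steps γ_i = 5·32^i mod 37: γ_0=5, γ_1=12 (in table at j=4).
x = i·n + j = 1·7 + 4 = 11.
Check: 20^11 ≡ 5 (mod 37).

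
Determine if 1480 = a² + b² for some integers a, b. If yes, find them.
6² + 38² (a=6, b=38)

Factorization: 1480 = 2^3 × 5 × 37
By Fermat: n is sum of two squares iff every prime p ≡ 3 (mod 4) appears to even power.
All primes ≡ 3 (mod 4) appear to even power.
Search a = 0, 1, 2, … for 1480 - a² a perfect square: first hit at a = 6: 1480 - 36 = 1444 = 38².
1480 = 6² + 38² = 36 + 1444 ✓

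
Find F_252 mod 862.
100

Matrix identity: Q^n = [[F_(n+1), F_n], [F_n, F_(n-1)]] with Q = [[1,1],[1,0]].
n = 252 = 11111100₂. Square-and-multiply, entries mod 862:
Q^1 = [[1,1],[1,0]]
Q^3 = (Q^1)²·Q = [[3,2],[2,1]]
Q^7 = (Q^3)²·Q = [[21,13],[13,8]]
Q^15 = (Q^7)²·Q = [[125,610],[610,377]]
Q^31 = (Q^15)²·Q = [[35,687],[687,210]]
Q^63 = (Q^31)²·Q = [[181,818],[818,225]]
Q^126 = (Q^63)² = [[217,238],[238,841]]
Q^252 = (Q^126)² = [[293,100],[100,193]]
F_252 mod 862 = Q^252[0][1] = 100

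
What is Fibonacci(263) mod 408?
361

Matrix identity: Q^n = [[F_(n+1), F_n], [F_n, F_(n-1)]] with Q = [[1,1],[1,0]].
n = 263 = 100000111₂. Square-and-multiply, entries mod 408:
Q^1 = [[1,1],[1,0]]
Q^2 = (Q^1)² = [[2,1],[1,1]]
Q^4 = (Q^2)² = [[5,3],[3,2]]
Q^8 = (Q^4)² = [[34,21],[21,13]]
Q^16 = (Q^8)² = [[373,171],[171,202]]
Q^32 = (Q^16)² = [[274,405],[405,277]]
Q^65 = (Q^32)²·Q = [[400,13],[13,387]]
Q^131 = (Q^65)²·Q = [[264,233],[233,31]]
Q^263 = (Q^131)²·Q = [[144,361],[361,191]]
F_263 mod 408 = Q^263[0][1] = 361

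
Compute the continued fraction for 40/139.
[0; 3, 2, 9, 2]

Euclidean algorithm steps:
40 = 0 × 139 + 40
139 = 3 × 40 + 19
40 = 2 × 19 + 2
19 = 9 × 2 + 1
2 = 2 × 1 + 0
Continued fraction: [0; 3, 2, 9, 2]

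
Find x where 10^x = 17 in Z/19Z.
8

Baby-step giant-step with step n = ⌈√19⌉ = 5.
Baby steps 10^j mod 19 (j:value) for j=0..4: 0:1, 1:10, 2:5, 3:12, 4:6.
Giant-step multiplier: 10^(-5) ≡ 10^(18-5) = 10^13 ≡ 13 (mod 19).
Giant steps γ_i = 17·13^i mod 19: γ_0=17, γ_1=12 (in table at j=3).
x = i·n + j = 1·5 + 3 = 8.
Check: 10^8 ≡ 17 (mod 19).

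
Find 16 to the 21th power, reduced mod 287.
57

Repeated squaring. Binary of 21 = 10101.
16^1 ≡ 16 (mod 287); 16^2 ≡ 256 (mod 287); 16^4 ≡ 100 (mod 287); 16^8 ≡ 242 (mod 287); 16^16 ≡ 16 (mod 287)
16^21 = 16^1 × 16^4 × 16^16 ≡ 57 (mod 287)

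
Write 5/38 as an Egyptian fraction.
1/8 + 1/152

Greedy algorithm:
5/38: ceiling(38/5) = 8, use 1/8
1/152: ceiling(152/1) = 152, use 1/152
Result: 5/38 = 1/8 + 1/152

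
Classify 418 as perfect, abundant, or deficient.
deficient

Proper divisors of 418: sum = 1 + 2 + 11 + 19 + 22 + 38 + 209 = 302
Since 302 < 418, 418 is deficient.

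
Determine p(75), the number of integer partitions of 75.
8118264

p(n) counts ways to write n as a sum of positive integers (order ignored).
Euler's pentagonal recurrence: p(k) = p(k-1) + p(k-2) - p(k-5) - p(k-7) + p(k-12) + p(k-15) - ... (offsets j(3j∓1)/2, signs ++--, p(0)=1, p(<0)=0).
DP table for k = 0..74: p(0)=1, p(1)=1, p(2)=2, p(3)=3, p(4)=5, p(5)=7, p(6)=11, p(7)=15, p(8)=22, p(9)=30, p(10)=42, p(11)=56, p(12)=77, p(13)=101, p(14)=135, p(15)=176, p(16)=231, p(17)=297, p(18)=385, p(19)=490, p(20)=627, p(21)=792, p(22)=1002, p(23)=1255, p(24)=1575, p(25)=1958, p(26)=2436, p(27)=3010, p(28)=3718, p(29)=4565, p(30)=5604, p(31)=6842, p(32)=8349, p(33)=10143, p(34)=12310, p(35)=14883, p(36)=17977, p(37)=21637, p(38)=26015, p(39)=31185, p(40)=37338, p(41)=44583, p(42)=53174, p(43)=63261, p(44)=75175, p(45)=89134, p(46)=105558, p(47)=124754, p(48)=147273, p(49)=173525, p(50)=204226, p(51)=239943, p(52)=281589, p(53)=329931, p(54)=386155, p(55)=451276, p(56)=526823, p(57)=614154, p(58)=715220, p(59)=831820, p(60)=966467, p(61)=1121505, p(62)=1300156, p(63)=1505499, p(64)=1741630, p(65)=2012558, p(66)=2323520, p(67)=2679689, p(68)=3087735, p(69)=3554345, p(70)=4087968, p(71)=4697205, p(72)=5392783, p(73)=6185689, p(74)=7089500.
Final step: p(75) = p(74) + p(73) - p(70) - p(68) + p(63) + p(60) - p(53) - p(49) + p(40) + p(35) - p(24) - p(18) + p(5)
= 7089500 + 6185689 - 4087968 - 3087735 + 1505499 + 966467 - 329931 - 173525 + 37338 + 14883 - 1575 - 385 + 7
= 8118264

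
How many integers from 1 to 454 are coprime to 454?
226

454 = 2 × 227
φ(n) = n × ∏(1 - 1/p) for each prime p dividing n
φ(454) = 454 × (1 - 1/2) × (1 - 1/227) = 226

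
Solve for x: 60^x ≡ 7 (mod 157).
147

Baby-step giant-step with step n = ⌈√157⌉ = 13.
Baby steps 60^j mod 157 (j:value) for j=0..12: 0:1, 1:60, 2:146, 3:125, 4:121, 5:38, 6:82, 7:53, 8:40, 9:45, 10:31, 11:133, 12:130.
Giant-step multiplier: 60^(-13) ≡ 60^(156-13) = 60^143 ≡ 135 (mod 157).
Giant steps γ_i = 7·135^i mod 157: γ_0=7, γ_1=3, γ_2=91, γ_3=39, γ_4=84, γ_5=36, γ_6=150, γ_7=154, γ_8=66, γ_9=118, γ_10=73, γ_11=121 (in table at j=4).
x = i·n + j = 11·13 + 4 = 147.
Check: 60^147 ≡ 7 (mod 157).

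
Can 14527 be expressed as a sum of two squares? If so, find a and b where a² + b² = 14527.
Not possible

Factorization: 14527 = 73 × 199
By Fermat: n is sum of two squares iff every prime p ≡ 3 (mod 4) appears to even power.
Prime(s) ≡ 3 (mod 4) with odd exponent: [(199, 1)]
Therefore 14527 cannot be expressed as a² + b².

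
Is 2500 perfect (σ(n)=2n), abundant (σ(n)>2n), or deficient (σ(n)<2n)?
abundant

Proper divisors of 2500: sum = 1 + 2 + 4 + 5 + 10 + 20 + 25 + 50 + 100 + 125 + 250 + 500 + 625 + 1250 = 2967
Since 2967 > 2500, 2500 is abundant.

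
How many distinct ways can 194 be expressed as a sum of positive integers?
2366022741845

p(n) counts ways to write n as a sum of positive integers (order ignored).
Euler's pentagonal recurrence: p(k) = p(k-1) + p(k-2) - p(k-5) - p(k-7) + p(k-12) + p(k-15) - ... (offsets j(3j∓1)/2, signs ++--, p(0)=1, p(<0)=0).
DP table for k = 0..193: p(0)=1, p(1)=1, p(2)=2, p(3)=3, p(4)=5, p(5)=7, p(6)=11, p(7)=15, p(8)=22, p(9)=30, p(10)=42, p(11)=56, p(12)=77, p(13)=101, p(14)=135, p(15)=176, p(16)=231, p(17)=297, p(18)=385, p(19)=490, p(20)=627, p(21)=792, p(22)=1002, p(23)=1255, p(24)=1575, p(25)=1958, p(26)=2436, p(27)=3010, p(28)=3718, p(29)=4565, p(30)=5604, p(31)=6842, p(32)=8349, p(33)=10143, p(34)=12310, p(35)=14883, p(36)=17977, p(37)=21637, p(38)=26015, p(39)=31185, p(40)=37338, p(41)=44583, p(42)=53174, p(43)=63261, p(44)=75175, p(45)=89134, p(46)=105558, p(47)=124754, p(48)=147273, p(49)=173525, p(50)=204226, p(51)=239943, p(52)=281589, p(53)=329931, p(54)=386155, p(55)=451276, p(56)=526823, p(57)=614154, p(58)=715220, p(59)=831820, p(60)=966467, p(61)=1121505, p(62)=1300156, p(63)=1505499, p(64)=1741630, p(65)=2012558, p(66)=2323520, p(67)=2679689, p(68)=3087735, p(69)=3554345, p(70)=4087968, p(71)=4697205, p(72)=5392783, p(73)=6185689, p(74)=7089500, p(75)=8118264, p(76)=9289091, p(77)=10619863, p(78)=12132164, p(79)=13848650, p(80)=15796476, p(81)=18004327, p(82)=20506255, p(83)=23338469, p(84)=26543660, p(85)=30167357, p(86)=34262962, p(87)=38887673, p(88)=44108109, p(89)=49995925, p(90)=56634173, p(91)=64112359, p(92)=72533807, p(93)=82010177, p(94)=92669720, p(95)=104651419, p(96)=118114304, p(97)=133230930, p(98)=150198136, p(99)=169229875, p(100)=190569292, p(101)=214481126, p(102)=241265379, p(103)=271248950, p(104)=304801365, p(105)=342325709, p(106)=384276336, p(107)=431149389, p(108)=483502844, p(109)=541946240, p(110)=607163746, p(111)=679903203, p(112)=761002156, p(113)=851376628, p(114)=952050665, p(115)=1064144451, p(116)=1188908248, p(117)=1327710076, p(118)=1482074143, p(119)=1653668665, p(120)=1844349560, p(121)=2056148051, p(122)=2291320912, p(123)=2552338241, p(124)=2841940500, p(125)=3163127352, p(126)=3519222692, p(127)=3913864295, p(128)=4351078600, p(129)=4835271870, p(130)=5371315400, p(131)=5964539504, p(132)=6620830889, p(133)=7346629512, p(134)=8149040695, p(135)=9035836076, p(136)=10015581680, p(137)=11097645016, p(138)=12292341831, p(139)=13610949895, p(140)=15065878135, p(141)=16670689208, p(142)=18440293320, p(143)=20390982757, p(144)=22540654445, p(145)=24908858009, p(146)=27517052599, p(147)=30388671978, p(148)=33549419497, p(149)=37027355200, p(150)=40853235313, p(151)=45060624582, p(152)=49686288421, p(153)=54770336324, p(154)=60356673280, p(155)=66493182097, p(156)=73232243759, p(157)=80630964769, p(158)=88751778802, p(159)=97662728555, p(160)=107438159466, p(161)=118159068427, p(162)=129913904637, p(163)=142798995930, p(164)=156919475295, p(165)=172389800255, p(166)=189334822579, p(167)=207890420102, p(168)=228204732751, p(169)=250438925115, p(170)=274768617130, p(171)=301384802048, p(172)=330495499613, p(173)=362326859895, p(174)=397125074750, p(175)=435157697830, p(176)=476715857290, p(177)=522115831195, p(178)=571701605655, p(179)=625846753120, p(180)=684957390936, p(181)=749474411781, p(182)=819876908323, p(183)=896684817527, p(184)=980462880430, p(185)=1071823774337, p(186)=1171432692373, p(187)=1280011042268, p(188)=1398341745571, p(189)=1527273599625, p(190)=1667727404093, p(191)=1820701100652, p(192)=1987276856363, p(193)=2168627105469.
Final step: p(194) = p(193) + p(192) - p(189) - p(187) + p(182) + p(179) - p(172) - p(168) + p(159) + p(154) - p(143) - p(137) + p(124) + p(117) - p(102) - p(94) + p(77) + p(68) - p(49) - p(39) + p(18) + p(7)
= 2168627105469 + 1987276856363 - 1527273599625 - 1280011042268 + 819876908323 + 625846753120 - 330495499613 - 228204732751 + 97662728555 + 60356673280 - 20390982757 - 11097645016 + 2841940500 + 1327710076 - 241265379 - 92669720 + 10619863 + 3087735 - 173525 - 31185 + 385 + 15
= 2366022741845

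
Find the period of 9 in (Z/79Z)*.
39

79 is prime, so ord(9) divides φ(79) = 78.
Divisors of 78: 1, 2, 3, 6, 13, 26, 39, 78.
Repeated squaring: 9^1 ≡ 9, 9^2 ≡ 2, 9^4 ≡ 4, 9^8 ≡ 16, 9^16 ≡ 19, 9^32 ≡ 45, 9^64 ≡ 50 (mod 79).
Test 9^d mod 79 for each divisor d in increasing order:
9^1 ≡ 9
9^2 ≡ 2
9^3 = 9^2·9^1 ≡ 18
9^6 = 9^4·9^2 ≡ 8
9^13 = 9^8·9^4·9^1 ≡ 23
9^26 = 9^16·9^8·9^2 ≡ 55
9^39 = 9^32·9^4·9^2·9^1 ≡ 1  ← first divisor giving 1
The order is 39.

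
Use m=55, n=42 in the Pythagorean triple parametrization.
(1261, 4620, 4789)

Euclid's formula: a = m² - n², b = 2mn, c = m² + n²
m = 55, n = 42
a = 55² - 42² = 3025 - 1764 = 1261
b = 2 × 55 × 42 = 4620
c = 55² + 42² = 3025 + 1764 = 4789
Verification: 1261² + 4620² = 1590121 + 21344400 = 22934521 = 4789² ✓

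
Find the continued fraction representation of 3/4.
[0; 1, 3]

Euclidean algorithm steps:
3 = 0 × 4 + 3
4 = 1 × 3 + 1
3 = 3 × 1 + 0
Continued fraction: [0; 1, 3]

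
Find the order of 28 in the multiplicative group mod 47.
23

47 is prime, so ord(28) divides φ(47) = 46.
Divisors of 46: 1, 2, 23, 46.
Repeated squaring: 28^1 ≡ 28, 28^2 ≡ 32, 28^4 ≡ 37, 28^8 ≡ 6, 28^16 ≡ 36, 28^32 ≡ 27 (mod 47).
Test 28^d mod 47 for each divisor d in increasing order:
28^1 ≡ 28
28^2 ≡ 32
28^23 = 28^16·28^4·28^2·28^1 ≡ 1  ← first divisor giving 1
The order is 23.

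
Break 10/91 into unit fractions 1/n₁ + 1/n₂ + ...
1/10 + 1/102 + 1/11603 + 1/269247615

Greedy algorithm:
10/91: ceiling(91/10) = 10, use 1/10
9/910: ceiling(910/9) = 102, use 1/102
2/23205: ceiling(23205/2) = 11603, use 1/11603
1/269247615: ceiling(269247615/1) = 269247615, use 1/269247615
Result: 10/91 = 1/10 + 1/102 + 1/11603 + 1/269247615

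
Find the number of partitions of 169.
250438925115

p(n) counts ways to write n as a sum of positive integers (order ignored).
Euler's pentagonal recurrence: p(k) = p(k-1) + p(k-2) - p(k-5) - p(k-7) + p(k-12) + p(k-15) - ... (offsets j(3j∓1)/2, signs ++--, p(0)=1, p(<0)=0).
DP table for k = 0..168: p(0)=1, p(1)=1, p(2)=2, p(3)=3, p(4)=5, p(5)=7, p(6)=11, p(7)=15, p(8)=22, p(9)=30, p(10)=42, p(11)=56, p(12)=77, p(13)=101, p(14)=135, p(15)=176, p(16)=231, p(17)=297, p(18)=385, p(19)=490, p(20)=627, p(21)=792, p(22)=1002, p(23)=1255, p(24)=1575, p(25)=1958, p(26)=2436, p(27)=3010, p(28)=3718, p(29)=4565, p(30)=5604, p(31)=6842, p(32)=8349, p(33)=10143, p(34)=12310, p(35)=14883, p(36)=17977, p(37)=21637, p(38)=26015, p(39)=31185, p(40)=37338, p(41)=44583, p(42)=53174, p(43)=63261, p(44)=75175, p(45)=89134, p(46)=105558, p(47)=124754, p(48)=147273, p(49)=173525, p(50)=204226, p(51)=239943, p(52)=281589, p(53)=329931, p(54)=386155, p(55)=451276, p(56)=526823, p(57)=614154, p(58)=715220, p(59)=831820, p(60)=966467, p(61)=1121505, p(62)=1300156, p(63)=1505499, p(64)=1741630, p(65)=2012558, p(66)=2323520, p(67)=2679689, p(68)=3087735, p(69)=3554345, p(70)=4087968, p(71)=4697205, p(72)=5392783, p(73)=6185689, p(74)=7089500, p(75)=8118264, p(76)=9289091, p(77)=10619863, p(78)=12132164, p(79)=13848650, p(80)=15796476, p(81)=18004327, p(82)=20506255, p(83)=23338469, p(84)=26543660, p(85)=30167357, p(86)=34262962, p(87)=38887673, p(88)=44108109, p(89)=49995925, p(90)=56634173, p(91)=64112359, p(92)=72533807, p(93)=82010177, p(94)=92669720, p(95)=104651419, p(96)=118114304, p(97)=133230930, p(98)=150198136, p(99)=169229875, p(100)=190569292, p(101)=214481126, p(102)=241265379, p(103)=271248950, p(104)=304801365, p(105)=342325709, p(106)=384276336, p(107)=431149389, p(108)=483502844, p(109)=541946240, p(110)=607163746, p(111)=679903203, p(112)=761002156, p(113)=851376628, p(114)=952050665, p(115)=1064144451, p(116)=1188908248, p(117)=1327710076, p(118)=1482074143, p(119)=1653668665, p(120)=1844349560, p(121)=2056148051, p(122)=2291320912, p(123)=2552338241, p(124)=2841940500, p(125)=3163127352, p(126)=3519222692, p(127)=3913864295, p(128)=4351078600, p(129)=4835271870, p(130)=5371315400, p(131)=5964539504, p(132)=6620830889, p(133)=7346629512, p(134)=8149040695, p(135)=9035836076, p(136)=10015581680, p(137)=11097645016, p(138)=12292341831, p(139)=13610949895, p(140)=15065878135, p(141)=16670689208, p(142)=18440293320, p(143)=20390982757, p(144)=22540654445, p(145)=24908858009, p(146)=27517052599, p(147)=30388671978, p(148)=33549419497, p(149)=37027355200, p(150)=40853235313, p(151)=45060624582, p(152)=49686288421, p(153)=54770336324, p(154)=60356673280, p(155)=66493182097, p(156)=73232243759, p(157)=80630964769, p(158)=88751778802, p(159)=97662728555, p(160)=107438159466, p(161)=118159068427, p(162)=129913904637, p(163)=142798995930, p(164)=156919475295, p(165)=172389800255, p(166)=189334822579, p(167)=207890420102, p(168)=228204732751.
Final step: p(169) = p(168) + p(167) - p(164) - p(162) + p(157) + p(154) - p(147) - p(143) + p(134) + p(129) - p(118) - p(112) + p(99) + p(92) - p(77) - p(69) + p(52) + p(43) - p(24) - p(14)
= 228204732751 + 207890420102 - 156919475295 - 129913904637 + 80630964769 + 60356673280 - 30388671978 - 20390982757 + 8149040695 + 4835271870 - 1482074143 - 761002156 + 169229875 + 72533807 - 10619863 - 3554345 + 281589 + 63261 - 1575 - 135
= 250438925115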